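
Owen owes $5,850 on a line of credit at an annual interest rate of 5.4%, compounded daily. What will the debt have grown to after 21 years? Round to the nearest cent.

Growth factor = (1 + 0.054/365)^7665 ≈ 3.1078032413.
A ≈ 5,850 × 3.1078032413 ≈ 18,180.6490.

$18,180.65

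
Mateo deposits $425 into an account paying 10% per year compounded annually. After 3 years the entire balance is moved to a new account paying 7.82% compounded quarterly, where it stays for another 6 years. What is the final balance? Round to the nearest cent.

$900.27

Phase 1: 425·(1 + 0.1)^3 ≈ 565.6750.
Phase 2: 565.6750·(1 + 0.01955)^24 ≈ 900.2677.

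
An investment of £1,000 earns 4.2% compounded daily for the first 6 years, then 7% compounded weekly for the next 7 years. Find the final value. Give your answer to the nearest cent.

After 6 years at 4.2%: 1,000 × 1.286577385 ≈ 1,286.5774.
Then 7 years at 7%: 1,286.5774 × 1.631778441 ≈ 2,099.4092.

£2,099.41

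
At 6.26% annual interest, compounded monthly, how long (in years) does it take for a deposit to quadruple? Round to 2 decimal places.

(1 + 0.00521667)^(12t) = 4.
12t = ln 4 / ln(1 + 0.00521667) ≈ 1.3863/0.00520311 ≈ 266.4359.
t ≈ 22.2030.

22.20 years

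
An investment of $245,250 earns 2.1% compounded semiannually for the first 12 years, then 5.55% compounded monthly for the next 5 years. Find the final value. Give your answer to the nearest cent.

$415,642.09

After 12 years at 2.1%: 245,250 × 1.28490680275 ≈ 315,123.3934.
Then 5 years at 5.55%: 315,123.3934 × 1.31898203443 ≈ 415,642.0945.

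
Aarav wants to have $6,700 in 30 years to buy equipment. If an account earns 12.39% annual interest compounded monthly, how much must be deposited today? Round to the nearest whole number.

$166

Periodic rate = 12.39%/12 = 0.010325; 360 periods.
P = 6,700/(1 + 0.010325)^360 ≈ 6,700/40.36415172 ≈ 165.9889.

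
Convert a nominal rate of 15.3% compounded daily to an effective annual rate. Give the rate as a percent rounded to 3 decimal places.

16.529%

EAR = (1 + 15.3%/365)^365 − 1 = (1 + 0.000419178)^365 − 1.
(1 + 0.000419178)^365 ≈ 1.165288, so EAR ≈ 16.52876%.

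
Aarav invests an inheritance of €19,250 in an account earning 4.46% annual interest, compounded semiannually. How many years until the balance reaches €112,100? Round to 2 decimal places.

39.94 years

(1 + 0.0223)^(2t) = 112,100/19,250 = 5.8234.
2t·ln(1 + 0.0223) = ln(5.8234); 2t = 1.7619/0.022055 ≈ 79.8858.
t ≈ 39.9429 years.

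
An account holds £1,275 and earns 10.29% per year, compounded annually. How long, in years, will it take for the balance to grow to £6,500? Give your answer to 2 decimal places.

We need (1 + 0.1029)^t = 5.098, so t = ln 5.098 / ln 1.1029 ≈ 16.6306.

16.63 years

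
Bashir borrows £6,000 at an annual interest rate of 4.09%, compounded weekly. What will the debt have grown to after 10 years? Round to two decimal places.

Growth factor = (1 + 0.0409/52)^520 ≈ 1.505069742.
A ≈ 6,000 × 1.505069742 ≈ 9,030.4185.

£9,030.42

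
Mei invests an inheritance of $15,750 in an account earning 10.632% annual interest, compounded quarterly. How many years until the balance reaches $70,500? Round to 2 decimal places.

We need (1 + 0.02658)^(4t) = 4.4762, so 4t = ln 4.4762 / ln 1.02658 ≈ 57.1333.
t ≈ 57.1333/4 = 14.2833 years.

14.28 years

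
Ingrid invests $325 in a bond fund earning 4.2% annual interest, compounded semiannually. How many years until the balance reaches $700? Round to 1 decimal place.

(1 + 0.021)^(2t) = 700/325 = 2.1538.
2t·ln(1 + 0.021) = ln(2.1538); 2t = 0.76726/0.0207825 ≈ 36.9183.
t ≈ 18.4591 years.

18.5 years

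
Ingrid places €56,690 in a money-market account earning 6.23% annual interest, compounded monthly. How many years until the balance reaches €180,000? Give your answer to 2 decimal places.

18.59 years

(1 + 0.00519167)^(12t) = 180,000/56,690 = 3.1752.
12t·ln(1 + 0.00519167) = ln(3.1752); 12t = 1.1554/0.00517824 ≈ 223.1182.
t ≈ 18.5932 years.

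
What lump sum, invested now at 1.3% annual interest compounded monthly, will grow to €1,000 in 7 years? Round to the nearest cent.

Growth factor = (1 + 0.013/12)^84 ≈ 1.09521506.
P = 1,000/1.09521506 ≈ 913.0627.

€913.06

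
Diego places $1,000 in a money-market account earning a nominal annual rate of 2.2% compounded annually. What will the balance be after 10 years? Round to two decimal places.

Annual rate = 2.2% = 0.022; years = 10.
A = 1,000·(1 + 0.022)^10 ≈ 1,000·1.243108277 ≈ 1,243.1083.

$1,243.11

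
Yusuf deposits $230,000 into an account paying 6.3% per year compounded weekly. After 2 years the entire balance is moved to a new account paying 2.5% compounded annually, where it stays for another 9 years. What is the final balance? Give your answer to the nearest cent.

$325,784.64

Phase 1: 230,000·(1 + 0.063/52)^104 ≈ 260,865.0030.
Phase 2: 260,865.0030·(1 + 0.025)^9 ≈ 325,784.6424.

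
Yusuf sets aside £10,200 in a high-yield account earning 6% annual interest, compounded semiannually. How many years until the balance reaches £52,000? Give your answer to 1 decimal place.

27.6 years

We need (1 + 0.03)^(2t) = 5.098, so 2t = ln 5.098 / ln 1.03 ≈ 55.1056.
t ≈ 55.1056/2 = 27.5528 years.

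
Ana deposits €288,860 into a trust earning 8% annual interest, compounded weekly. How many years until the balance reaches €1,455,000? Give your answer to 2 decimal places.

20.23 years

(1 + 0.00153846)^(52t) = 1,455,000/288,860 = 5.037.
52t·ln(1 + 0.00153846) = ln(5.037); 52t = 1.6168/0.00153728 ≈ 1051.7406.
t ≈ 20.2258 years.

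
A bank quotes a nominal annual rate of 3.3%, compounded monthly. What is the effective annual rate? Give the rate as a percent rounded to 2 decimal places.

EAR = (1 + 3.3%/12)^12 − 1 = (1 + 0.00275)^12 − 1.
(1 + 0.00275)^12 ≈ 1.033504, so EAR ≈ 3.35037%.

3.35%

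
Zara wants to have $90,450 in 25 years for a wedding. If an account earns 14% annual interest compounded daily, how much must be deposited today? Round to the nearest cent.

$2,733.19

Growth factor = (1 + 0.14/365)^9125 ≈ 33.093236916.
P = 90,450/33.093236916 ≈ 2,733.1869.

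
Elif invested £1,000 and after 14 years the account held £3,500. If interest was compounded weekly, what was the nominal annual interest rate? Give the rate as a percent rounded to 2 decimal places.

The 728-period growth factor is 3,500/1,000 = 3.5.
r/52 = 3.5^(1/728) − 1 ≈ 0.00172231, so r ≈ 52·0.00172231 = 8.95601%.

8.96%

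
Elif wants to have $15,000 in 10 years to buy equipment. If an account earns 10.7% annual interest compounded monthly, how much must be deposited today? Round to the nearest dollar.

Periodic rate = 10.7%/12 = 0.00891667; 120 periods.
P = 15,000/(1 + 0.107/12)^120 ≈ 15,000/2.901586779 ≈ 5,169.5852.

$5,170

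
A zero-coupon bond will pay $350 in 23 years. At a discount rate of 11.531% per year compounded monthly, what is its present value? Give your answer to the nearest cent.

Growth factor = (1 + 0.11531/12)^276 ≈ 14.0057599.
P = 350/14.0057599 ≈ 24.9897.

$24.99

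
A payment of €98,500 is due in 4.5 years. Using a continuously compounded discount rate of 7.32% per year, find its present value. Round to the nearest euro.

€70,856

P = A·e^(−rt) = 98,500·e^(−0.3294).
e^(−0.3294) ≈ 0.7193552171, so P ≈ 70,856.4889.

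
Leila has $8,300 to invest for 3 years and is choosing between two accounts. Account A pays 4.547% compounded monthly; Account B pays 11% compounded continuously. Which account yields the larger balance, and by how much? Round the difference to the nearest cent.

Account A growth factor: (1 + 0.04547/12)^36 ≈ 1.145856292; balance ≈ 9,510.6072.
Account B growth factor: e^(0.11·3) = e^0.33 ≈ 1.3909681285; balance ≈ 11,545.0355.
Account B is larger by 2,034.4282.

Account B, by $2,034.43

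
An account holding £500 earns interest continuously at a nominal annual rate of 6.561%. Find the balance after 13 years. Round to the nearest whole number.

£1,173

A = P·e^(rt) = 500·e^(0.06561·13) = 500·e^0.85293.
e^0.85293 ≈ 2.34651207, so A ≈ 1,173.2560.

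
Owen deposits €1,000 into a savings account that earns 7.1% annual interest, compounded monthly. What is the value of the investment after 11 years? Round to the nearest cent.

€2,178.64

Growth factor = (1 + 0.071/12)^132 ≈ 2.178635176.
A ≈ 1,000 × 2.178635176 ≈ 2,178.6352.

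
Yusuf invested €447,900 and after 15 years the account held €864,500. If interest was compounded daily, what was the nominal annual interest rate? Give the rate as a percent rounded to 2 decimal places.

The 5475-period growth factor is 864,500/447,900 = 1.93012.
r/365 = 1.93012^(1/5475) − 1 ≈ 0.000120113, so r ≈ 365·0.000120113 = 4.38414%.

4.38%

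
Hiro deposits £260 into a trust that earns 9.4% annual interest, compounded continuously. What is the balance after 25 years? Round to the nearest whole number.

A = P·e^(rt) = 260·e^(0.094·25) = 260·e^2.35.
e^2.35 ≈ 10.48556972, so A ≈ 2,726.2481.

£2,726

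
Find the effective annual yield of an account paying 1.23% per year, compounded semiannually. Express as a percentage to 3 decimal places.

EAR = (1 + 1.23%/2)^2 − 1 = (1 + 0.00615)^2 − 1.
(1 + 0.00615)^2 ≈ 1.012338, so EAR ≈ 1.23378%.

1.234%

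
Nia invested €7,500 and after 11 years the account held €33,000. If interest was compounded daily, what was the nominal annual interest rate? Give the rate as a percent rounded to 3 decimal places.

13.472%

(1 + r/365)^4015 = 33,000/7,500 = 4.4.
1 + r/365 = 4.4^(1/4015) ≈ 1.000369, so r/365 ≈ 0.000369085.
r ≈ 365·0.000369085 = 13.47162%.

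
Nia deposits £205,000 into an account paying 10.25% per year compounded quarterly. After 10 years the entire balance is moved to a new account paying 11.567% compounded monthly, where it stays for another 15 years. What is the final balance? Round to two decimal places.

After 10 years at 10.25%: 205,000 × 2.751337933089 ≈ 564,024.2763.
Then 15 years at 11.567%: 564,024.2763 × 5.622301687345 ≈ 3,171,114.6403.

£3,171,114.64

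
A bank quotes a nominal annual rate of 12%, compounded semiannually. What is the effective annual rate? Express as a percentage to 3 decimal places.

12.360%

One year is 2 periods at 0.06 each: (1 + 0.06)^2 ≈ 1.1236.
EAR = 1.1236 − 1 ≈ 12.36000%.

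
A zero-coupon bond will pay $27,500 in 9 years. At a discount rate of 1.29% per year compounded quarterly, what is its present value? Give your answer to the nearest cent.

Periodic rate = 1.29%/4 = 0.003225; 36 periods.
P = 27,500/(1 + 0.003225)^36 ≈ 27,500/1.1228983894 ≈ 24,490.1945.

$24,490.19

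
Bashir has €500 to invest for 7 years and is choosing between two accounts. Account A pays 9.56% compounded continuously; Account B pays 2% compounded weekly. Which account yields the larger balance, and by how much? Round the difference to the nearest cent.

Account A growth factor: e^(0.0956·7) = e^0.6692 ≈ 1.95267456; balance ≈ 976.3373.
Account B growth factor: (1 + 0.02/52)^364 ≈ 1.15024284; balance ≈ 575.1214.
Account A is larger by 401.2159.

Account A, by €401.22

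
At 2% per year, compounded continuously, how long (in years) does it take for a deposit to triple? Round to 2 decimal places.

54.93 years

e^(0.02t) = 3, so 0.02t = ln 3 ≈ 1.0986.
t ≈ 1.0986/0.02 ≈ 54.9306.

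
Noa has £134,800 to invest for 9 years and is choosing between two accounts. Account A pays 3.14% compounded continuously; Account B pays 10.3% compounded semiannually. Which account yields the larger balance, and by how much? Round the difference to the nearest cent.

Account A growth factor: e^(0.0314·9) = e^0.2826 ≈ 1.32657442591; balance ≈ 178,822.2326.
Account B growth factor: (1 + 0.0515)^18 ≈ 2.46926093901; balance ≈ 332,856.3746.
Account B is larger by 154,034.1420.

Account B, by £154,034.14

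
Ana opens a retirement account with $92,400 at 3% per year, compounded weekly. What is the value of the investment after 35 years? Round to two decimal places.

$263,967.03

Periodic rate = 3%/52 = 0.000576923; periods = 52·35 = 1820.
A = 92,400·(1 + 0.03/52)^1820 ≈ 92,400·2.85678604322 ≈ 263,967.0304.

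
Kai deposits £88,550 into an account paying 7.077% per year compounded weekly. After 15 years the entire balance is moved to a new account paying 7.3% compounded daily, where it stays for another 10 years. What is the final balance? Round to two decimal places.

Phase 1: 88,550·(1 + 0.07077/52)^780 ≈ 255,799.9400.
Phase 2: 255,799.9400·(1 + 0.0002)^3650 ≈ 530,766.7527.

£530,766.75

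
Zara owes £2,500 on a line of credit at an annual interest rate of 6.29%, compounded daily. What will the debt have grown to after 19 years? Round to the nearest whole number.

Periodic rate = 6.29%/365 = 0.000172329; periods = 365·19 = 6935.
A = 2,500·(1 + 0.0629/365)^6935 ≈ 2,500·3.303547981 ≈ 8,258.8700.

£8,259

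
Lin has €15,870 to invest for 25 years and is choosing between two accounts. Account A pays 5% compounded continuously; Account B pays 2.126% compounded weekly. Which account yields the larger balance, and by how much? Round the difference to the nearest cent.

A: e^(0.05·25) = e^1.25 ≈ 3.4903429575, so 15,870 × 3.4903429575 ≈ 55,391.7427.
B: (1 + 0.02126/52)^1300 ≈ 1.7012978122, so 15,870 × 1.7012978122 ≈ 26,999.5963.
Difference ≈ 28,392.1465 in favor of A.

Account A, by €28,392.15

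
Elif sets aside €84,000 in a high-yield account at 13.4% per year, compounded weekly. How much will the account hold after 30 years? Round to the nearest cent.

€4,654,762.02

Growth factor = (1 + 0.134/52)^1560 ≈ 55.41383355639.
A ≈ 84,000 × 55.41383355639 ≈ 4,654,762.0187.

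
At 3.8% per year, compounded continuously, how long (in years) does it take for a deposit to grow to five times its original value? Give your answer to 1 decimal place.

e^(0.038t) = 5, so 0.038t = ln 5 ≈ 1.6094.
t ≈ 1.6094/0.038 ≈ 42.3536.

42.4 years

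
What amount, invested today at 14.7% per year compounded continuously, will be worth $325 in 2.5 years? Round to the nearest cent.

P = A·e^(−rt) = 325·e^(−0.3675).
e^(−0.3675) ≈ 0.692463327, so P ≈ 225.0506.

$225.05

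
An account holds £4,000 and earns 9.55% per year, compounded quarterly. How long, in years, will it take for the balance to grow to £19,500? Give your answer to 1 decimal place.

16.8 years

We need (1 + 0.023875)^(4t) = 4.875, so 4t = ln 4.875 / ln 1.023875 ≈ 67.1395.
t ≈ 67.1395/4 = 16.7849 years.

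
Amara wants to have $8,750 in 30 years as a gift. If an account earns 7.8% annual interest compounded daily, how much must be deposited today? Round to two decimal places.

Growth factor = (1 + 0.078/365)^10950 ≈ 10.37864166.
P = 8,750/10.37864166 ≈ 843.0776.

$843.08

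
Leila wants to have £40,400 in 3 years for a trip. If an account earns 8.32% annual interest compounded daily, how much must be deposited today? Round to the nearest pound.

£31,477

Growth factor = (1 + 0.0832/365)^1095 ≈ 1.2834754025.
P = 40,400/1.2834754025 ≈ 31,477.0349.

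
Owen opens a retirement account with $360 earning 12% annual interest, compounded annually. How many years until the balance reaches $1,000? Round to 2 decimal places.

(1 + 0.12)^t = 1,000/360 = 2.7778.
t·ln(1 + 0.12) = ln(2.7778); t = 1.0217/0.113329 ≈ 9.0149.

9.01 years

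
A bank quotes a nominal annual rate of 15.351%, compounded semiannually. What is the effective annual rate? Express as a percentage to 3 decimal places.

15.940%

One year is 2 periods at 0.076755 each: (1 + 0.076755)^2 ≈ 1.159401.
EAR = 1.159401 − 1 ≈ 15.94013%.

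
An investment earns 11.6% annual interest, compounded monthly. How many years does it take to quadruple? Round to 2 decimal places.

(1 + 0.00966667)^(12t) = 4.
12t = ln 4 / ln(1 + 0.00966667) ≈ 1.3863/0.00962024 ≈ 144.1018.
t ≈ 12.0085.

12.01 years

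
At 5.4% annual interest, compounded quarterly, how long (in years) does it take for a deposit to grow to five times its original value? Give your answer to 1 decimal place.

30.0 years

(1 + 0.0135)^(4t) = 5.
4t = ln 5 / ln(1 + 0.0135) ≈ 1.6094/0.0134097 ≈ 120.0205.
t ≈ 30.0051.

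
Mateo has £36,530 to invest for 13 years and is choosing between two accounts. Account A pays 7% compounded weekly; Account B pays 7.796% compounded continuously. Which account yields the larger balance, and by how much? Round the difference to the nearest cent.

Account B, by £9,949.66

Account A growth factor: (1 + 0.07/52)^676 ≈ 2.4828027151; balance ≈ 90,696.7832.
Account B growth factor: e^(0.07796·13) = e^1.01348 ≈ 2.75517235101; balance ≈ 100,646.4460.
Account B is larger by 9,949.6628.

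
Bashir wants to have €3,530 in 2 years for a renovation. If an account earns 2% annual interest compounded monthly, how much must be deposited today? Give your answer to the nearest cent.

Periodic rate = 2%/12 = 0.00166667; 24 periods.
P = 3,530/(1 + 0.02/12)^24 ≈ 3,530/1.04077612 ≈ 3,391.6996.

€3,391.70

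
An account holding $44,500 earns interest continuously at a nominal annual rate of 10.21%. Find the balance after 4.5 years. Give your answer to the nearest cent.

A = P·e^(rt) = 44,500·e^(0.1021·4.5) = 44,500·e^0.45945.
e^0.45945 ≈ 1.5832029839, so A ≈ 70,452.5328.

$70,452.53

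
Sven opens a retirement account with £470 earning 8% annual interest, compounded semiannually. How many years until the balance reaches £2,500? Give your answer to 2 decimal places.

We need (1 + 0.04)^(2t) = 5.3191, so 2t = ln 5.3191 / ln 1.04 ≈ 42.6130.
t ≈ 42.6130/2 = 21.3065 years.

21.31 years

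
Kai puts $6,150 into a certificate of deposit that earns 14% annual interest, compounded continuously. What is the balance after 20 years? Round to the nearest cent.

A = P·e^(rt) = 6,150·e^(0.14·20) = 6,150·e^2.8.
e^2.8 ≈ 16.4446467711, so A ≈ 101,134.5776.

$101,134.58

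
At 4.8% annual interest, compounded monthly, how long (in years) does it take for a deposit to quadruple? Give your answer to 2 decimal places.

28.94 years

(1 + 0.004)^(12t) = 4.
12t = ln 4 / ln(1 + 0.004) ≈ 1.3863/0.00399202 ≈ 347.2663.
t ≈ 28.9389.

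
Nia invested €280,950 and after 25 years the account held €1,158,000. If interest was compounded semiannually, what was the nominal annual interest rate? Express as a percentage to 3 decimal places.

5.746%

The 50-period growth factor is 1,158,000/280,950 = 4.12173.
r/2 = 4.12173^(1/50) − 1 ≈ 0.0287304, so r ≈ 2·0.0287304 = 5.74609%.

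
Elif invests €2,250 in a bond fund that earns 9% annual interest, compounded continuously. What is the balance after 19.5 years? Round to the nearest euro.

€13,013

A = P·e^(rt) = 2,250·e^(0.09·19.5) = 2,250·e^1.755.
e^1.755 ≈ 5.783447742, so A ≈ 13,012.7574.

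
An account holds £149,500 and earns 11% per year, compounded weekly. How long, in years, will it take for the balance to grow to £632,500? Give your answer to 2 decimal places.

13.13 years

We need (1 + 0.00211538)^(52t) = 4.2308, so 52t = ln 4.2308 / ln 1.002115 ≈ 682.5751.
t ≈ 682.5751/52 = 13.1264 years.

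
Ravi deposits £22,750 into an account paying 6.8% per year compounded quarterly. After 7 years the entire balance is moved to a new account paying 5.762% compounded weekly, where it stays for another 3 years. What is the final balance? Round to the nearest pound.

After 7 years at 6.8%: 22,750 × 1.603196226 ≈ 36,472.7141.
Then 3 years at 5.762%: 36,472.7141 × 1.1885859219 ≈ 43,350.9546.

£43,351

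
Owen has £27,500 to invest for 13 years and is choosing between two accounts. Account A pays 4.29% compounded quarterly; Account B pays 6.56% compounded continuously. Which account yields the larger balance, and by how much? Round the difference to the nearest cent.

Account B, by £16,630.22

A: (1 + 0.010725)^52 ≈ 1.7414716759, so 27,500 × 1.7414716759 ≈ 47,890.4711.
B: e^(0.0656·13) = e^0.8528 ≈ 2.3462070431, so 27,500 × 2.3462070431 ≈ 64,520.6937.
Difference ≈ 16,630.2226 in favor of B.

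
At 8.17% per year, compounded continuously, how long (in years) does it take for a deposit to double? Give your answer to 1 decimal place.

e^(0.0817t) = 2, so 0.0817t = ln 2 ≈ 0.69315.
t ≈ 0.69315/0.0817 ≈ 8.4841.

8.5 years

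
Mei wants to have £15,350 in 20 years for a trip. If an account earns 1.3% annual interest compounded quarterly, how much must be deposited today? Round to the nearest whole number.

£11,841

Growth factor = (1 + 0.00325)^80 ≈ 1.2963834333.
P = 15,350/1.2963834333 ≈ 11,840.6326.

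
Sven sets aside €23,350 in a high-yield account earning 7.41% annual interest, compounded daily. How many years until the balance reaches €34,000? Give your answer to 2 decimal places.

5.07 years

We need (1 + 0.000203014)^(365t) = 1.4561, so 365t = ln 1.4561 / ln 1.000203 ≈ 1851.1149.
t ≈ 1851.1149/365 = 5.0715 years.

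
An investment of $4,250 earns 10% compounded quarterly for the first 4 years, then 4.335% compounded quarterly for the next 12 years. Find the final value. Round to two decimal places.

Phase 1: 4,250·(1 + 0.025)^16 ≈ 6,309.1489.
Phase 2: 6,309.1489·(1 + 0.0108375)^48 ≈ 10,584.6216.

$10,584.62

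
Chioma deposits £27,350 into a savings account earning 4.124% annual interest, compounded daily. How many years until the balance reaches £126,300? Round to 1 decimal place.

37.1 years

(1 + 0.000112986)^(365t) = 126,300/27,350 = 4.6179.
365t·ln(1 + 0.000112986) = ln(4.6179); 365t = 1.5299/0.00011298 ≈ 13541.7295.
t ≈ 37.1006 years.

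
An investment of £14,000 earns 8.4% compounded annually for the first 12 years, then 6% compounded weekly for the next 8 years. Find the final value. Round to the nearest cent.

After 12 years at 8.4%: 14,000 × 2.6323969954 ≈ 36,853.5579.
Then 8 years at 6%: 36,853.5579 × 1.6156272797 ≈ 59,541.6136.

£59,541.61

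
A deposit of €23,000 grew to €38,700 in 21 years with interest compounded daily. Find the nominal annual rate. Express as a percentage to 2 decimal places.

The 7665-period growth factor is 38,700/23,000 = 1.68261.
r/365 = 1.68261^(1/7665) − 1 ≈ 0.0000678882, so r ≈ 365·0.0000678882 = 2.47792%.

2.48%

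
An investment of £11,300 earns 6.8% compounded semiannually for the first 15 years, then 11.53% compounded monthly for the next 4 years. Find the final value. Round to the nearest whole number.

£48,757

Phase 1: 11,300·(1 + 0.034)^30 ≈ 30,810.2063.
Phase 2: 30,810.2063·(1 + 0.1153/12)^48 ≈ 48,756.7875.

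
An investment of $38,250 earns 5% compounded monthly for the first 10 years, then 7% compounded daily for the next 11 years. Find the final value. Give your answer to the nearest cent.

$136,051.15

After 10 years at 5%: 38,250 × 1.64700949769 ≈ 62,998.1133.
Then 11 years at 7%: 62,998.1133 × 2.15960681238 ≈ 136,051.1546.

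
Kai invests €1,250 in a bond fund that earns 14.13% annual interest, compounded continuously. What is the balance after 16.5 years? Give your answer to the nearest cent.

€12,866.07

A = P·e^(rt) = 1,250·e^(0.1413·16.5) = 1,250·e^2.33145.
e^2.33145 ≈ 10.292855358, so A ≈ 12,866.0692.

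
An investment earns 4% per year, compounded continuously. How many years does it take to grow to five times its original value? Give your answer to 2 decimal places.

40.24 years

e^(0.04t) = 5, so 0.04t = ln 5 ≈ 1.6094.
t ≈ 1.6094/0.04 ≈ 40.2359.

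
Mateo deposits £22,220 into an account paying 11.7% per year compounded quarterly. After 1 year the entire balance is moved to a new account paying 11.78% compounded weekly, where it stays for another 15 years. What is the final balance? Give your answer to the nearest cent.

£145,665.93

After 1 years at 11.7%: 22,220 × 1.1222342078 ≈ 24,936.0441.
Then 15 years at 11.78%: 24,936.0441 × 5.84158141425 ≈ 145,665.9317.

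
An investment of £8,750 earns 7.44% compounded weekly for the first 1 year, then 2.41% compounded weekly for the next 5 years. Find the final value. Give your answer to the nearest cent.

Phase 1: 8,750·(1 + 0.0744/52)^52 ≈ 9,425.3279.
Phase 2: 9,425.3279·(1 + 0.0241/52)^260 ≈ 10,632.0456.

£10,632.05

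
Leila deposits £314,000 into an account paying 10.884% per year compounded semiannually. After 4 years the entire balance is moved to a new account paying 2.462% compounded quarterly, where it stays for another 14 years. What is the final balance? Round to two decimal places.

After 4 years at 10.884%: 314,000 × 1.52794977701 ≈ 479,776.2300.
Then 14 years at 2.462%: 479,776.2300 × 1.41004776532 ≈ 676,507.4009.

£676,507.40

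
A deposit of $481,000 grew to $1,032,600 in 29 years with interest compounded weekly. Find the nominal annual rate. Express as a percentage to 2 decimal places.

(1 + r/52)^1508 = 1,032,600/481,000 = 2.14678.
1 + r/52 = 2.14678^(1/1508) ≈ 1.000507, so r/52 ≈ 0.000506738.
r ≈ 52·0.000506738 = 2.63504%.

2.64%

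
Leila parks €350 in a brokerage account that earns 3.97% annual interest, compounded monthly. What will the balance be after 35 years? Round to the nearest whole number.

€1,401

Periodic rate = 3.97%/12 = 0.00330833; periods = 12·35 = 420.
A = 350·(1 + 0.0397/12)^420 ≈ 350·4.003650589 ≈ 1,401.2777.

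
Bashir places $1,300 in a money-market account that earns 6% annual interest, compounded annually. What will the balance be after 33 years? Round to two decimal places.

$8,892.77

Growth factor = (1 + 0.06)^33 ≈ 6.840589883.
A ≈ 1,300 × 6.840589883 ≈ 8,892.7668.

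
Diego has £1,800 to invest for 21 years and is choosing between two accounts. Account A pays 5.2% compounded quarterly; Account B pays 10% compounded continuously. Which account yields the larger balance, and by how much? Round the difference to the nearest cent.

Account B, by £9,372.31

A: (1 + 0.013)^84 ≈ 2.959330092, so 1,800 × 2.959330092 ≈ 5,326.7942.
B: e^(0.1·21) = e^2.1 ≈ 8.1661699126, so 1,800 × 8.1661699126 ≈ 14,699.1058.
Difference ≈ 9,372.3117 in favor of B.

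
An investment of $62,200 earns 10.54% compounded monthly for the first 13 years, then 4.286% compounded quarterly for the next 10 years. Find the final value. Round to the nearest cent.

$372,744.27

Phase 1: 62,200·(1 + 0.1054/12)^156 ≈ 243,367.4748.
Phase 2: 243,367.4748·(1 + 0.010715)^40 ≈ 372,744.2735.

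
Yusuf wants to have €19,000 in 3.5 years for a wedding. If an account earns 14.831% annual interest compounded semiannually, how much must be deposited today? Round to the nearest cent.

€11,515.56

Periodic rate = 14.831%/2 = 0.074155; 7 periods.
P = 19,000/(1 + 0.074155)^7 ≈ 19,000/1.6499420099 ≈ 11,515.5562.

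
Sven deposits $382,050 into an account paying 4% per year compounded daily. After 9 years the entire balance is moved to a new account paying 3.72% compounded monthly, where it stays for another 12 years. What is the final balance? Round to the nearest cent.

$855,119.54

After 9 years at 4%: 382,050 × 1.43330114301 ≈ 547,592.7017.
Then 12 years at 3.72%: 547,592.7017 × 1.56159776687 ≈ 855,119.5401.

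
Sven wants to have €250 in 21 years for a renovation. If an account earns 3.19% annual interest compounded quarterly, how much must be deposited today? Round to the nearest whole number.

Periodic rate = 3.19%/4 = 0.007975; 84 periods.
P = 250/(1 + 0.007975)^84 ≈ 250/1.9488567 ≈ 128.2803.

€128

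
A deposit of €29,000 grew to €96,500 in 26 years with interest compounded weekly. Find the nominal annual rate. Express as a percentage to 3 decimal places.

(1 + r/52)^1352 = 96,500/29,000 = 3.32759.
1 + r/52 = 3.32759^(1/1352) ≈ 1.00089, so r/52 ≈ 0.000889632.
r ≈ 52·0.000889632 = 4.62608%.

4.626%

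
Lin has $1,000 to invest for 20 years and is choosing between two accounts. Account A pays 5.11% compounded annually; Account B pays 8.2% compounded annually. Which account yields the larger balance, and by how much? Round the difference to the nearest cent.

Account B, by $2,127.21

A: (1 + 0.0511)^20 ≈ 2.709447385, so 1,000 × 2.709447385 ≈ 2,709.4474.
B: (1 + 0.082)^20 ≈ 4.836656172, so 1,000 × 4.836656172 ≈ 4,836.6562.
Difference ≈ 2,127.2088 in favor of B.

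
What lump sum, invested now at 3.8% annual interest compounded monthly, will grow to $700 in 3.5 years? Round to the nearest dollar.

Growth factor = (1 + 0.038/12)^42 ≈ 1.14200999.
P = 700/1.14200999 ≈ 612.9544.

$613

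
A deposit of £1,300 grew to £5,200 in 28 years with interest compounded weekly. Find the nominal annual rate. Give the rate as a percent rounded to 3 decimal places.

4.953%

(1 + r/52)^1456 = 5,200/1,300 = 4.
1 + r/52 = 4^(1/1456) ≈ 1.000953, so r/52 ≈ 0.000952579.
r ≈ 52·0.000952579 = 4.95341%.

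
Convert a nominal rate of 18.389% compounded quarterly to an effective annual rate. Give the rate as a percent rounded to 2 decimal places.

19.70%

EAR = (1 + 18.389%/4)^4 − 1 = (1 + 0.0459725)^4 − 1.
(1 + 0.0459725)^4 ≈ 1.196964, so EAR ≈ 19.69639%.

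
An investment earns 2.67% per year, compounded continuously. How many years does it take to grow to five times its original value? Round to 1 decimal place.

e^(0.0267t) = 5, so 0.0267t = ln 5 ≈ 1.6094.
t ≈ 1.6094/0.0267 ≈ 60.2786.

60.3 years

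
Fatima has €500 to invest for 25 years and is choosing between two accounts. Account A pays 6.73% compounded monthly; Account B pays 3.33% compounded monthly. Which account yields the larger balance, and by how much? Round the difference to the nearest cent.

Account A growth factor: (1 + 0.0673/12)^300 ≈ 5.353762345; balance ≈ 2,676.8812.
Account B growth factor: (1 + 0.002775)^300 ≈ 2.296410011; balance ≈ 1,148.2050.
Account A is larger by 1,528.6762.

Account A, by €1,528.68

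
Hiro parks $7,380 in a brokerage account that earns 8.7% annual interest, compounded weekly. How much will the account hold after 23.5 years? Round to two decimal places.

$56,915.36

Growth factor = (1 + 0.087/52)^1222 ≈ 7.7121083163.
A ≈ 7,380 × 7.7121083163 ≈ 56,915.3594.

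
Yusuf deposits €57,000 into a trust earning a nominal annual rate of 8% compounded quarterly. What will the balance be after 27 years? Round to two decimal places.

Periodic rate = 8%/4 = 0.02; periods = 4·27 = 108.
A = 57,000·(1 + 0.02)^108 ≈ 57,000·8.48825758649 ≈ 483,830.6824.

€483,830.68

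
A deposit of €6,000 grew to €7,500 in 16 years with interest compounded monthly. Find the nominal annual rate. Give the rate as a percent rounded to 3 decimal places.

(1 + r/12)^192 = 7,500/6,000 = 1.25.
1 + r/12 = 1.25^(1/192) ≈ 1.001163, so r/12 ≈ 0.00116288.
r ≈ 12·0.00116288 = 1.39546%.

1.395%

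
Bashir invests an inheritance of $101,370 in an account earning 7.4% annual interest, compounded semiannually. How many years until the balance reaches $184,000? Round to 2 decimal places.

We need (1 + 0.037)^(2t) = 1.8151, so 2t = ln 1.8151 / ln 1.037 ≈ 16.4087.
t ≈ 16.4087/2 = 8.2043 years.

8.20 years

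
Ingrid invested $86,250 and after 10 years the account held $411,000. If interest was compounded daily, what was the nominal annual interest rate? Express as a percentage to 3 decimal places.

(1 + r/365)^3650 = 411,000/86,250 = 4.76522.
1 + r/365 = 4.76522^(1/3650) ≈ 1.000428, so r/365 ≈ 0.000427857.
r ≈ 365·0.000427857 = 15.61677%.

15.617%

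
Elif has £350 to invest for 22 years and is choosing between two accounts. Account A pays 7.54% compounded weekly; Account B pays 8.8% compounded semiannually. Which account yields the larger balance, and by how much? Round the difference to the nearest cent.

Account A growth factor: (1 + 0.00145)^1144 ≈ 5.246695927; balance ≈ 1,836.3436.
Account B growth factor: (1 + 0.044)^44 ≈ 6.650004533; balance ≈ 2,327.5016.
Account B is larger by 491.1580.

Account B, by £491.16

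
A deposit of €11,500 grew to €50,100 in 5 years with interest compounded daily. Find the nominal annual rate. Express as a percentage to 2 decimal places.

The 1825-period growth factor is 50,100/11,500 = 4.35652.
r/365 = 4.35652^(1/1825) − 1 ≈ 0.000806722, so r ≈ 365·0.000806722 = 29.44535%.

29.45%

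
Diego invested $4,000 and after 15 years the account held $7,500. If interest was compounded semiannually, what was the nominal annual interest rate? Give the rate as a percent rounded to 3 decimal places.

4.235%

The 30-period growth factor is 7,500/4,000 = 1.875.
r/2 = 1.875^(1/30) − 1 ≈ 0.0211747, so r ≈ 2·0.0211747 = 4.23494%.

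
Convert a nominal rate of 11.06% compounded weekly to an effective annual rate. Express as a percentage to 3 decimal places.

One year is 52 periods at 0.00212692 each: (1 + 0.00212692)^52 ≈ 1.116817.
EAR = 1.116817 − 1 ≈ 11.68169%.

11.682%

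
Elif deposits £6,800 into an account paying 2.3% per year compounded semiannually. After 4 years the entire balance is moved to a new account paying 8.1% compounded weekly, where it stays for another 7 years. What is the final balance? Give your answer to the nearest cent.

£13,130.75

After 4 years at 2.3%: 6,800 × 1.0957894046 ≈ 7,451.3680.
Then 7 years at 8.1%: 7,451.3680 × 1.7621926408 ≈ 13,130.7458.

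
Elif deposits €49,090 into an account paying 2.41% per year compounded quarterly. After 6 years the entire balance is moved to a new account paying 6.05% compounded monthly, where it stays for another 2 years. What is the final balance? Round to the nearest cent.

Phase 1: 49,090·(1 + 0.006025)^24 ≈ 56,702.6804.
Phase 2: 56,702.6804·(1 + 0.0605/12)^24 ≈ 63,976.6058.

€63,976.61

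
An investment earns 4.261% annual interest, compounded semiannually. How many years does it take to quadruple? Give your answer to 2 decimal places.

(1 + 0.021305)^(2t) = 4.
2t = ln 4 / ln(1 + 0.021305) ≈ 1.3863/0.0210812 ≈ 65.7597.
t ≈ 32.8798.

32.88 years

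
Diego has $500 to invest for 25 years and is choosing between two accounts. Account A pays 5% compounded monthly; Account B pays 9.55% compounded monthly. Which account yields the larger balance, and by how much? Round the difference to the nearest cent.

Account B, by $3,651.28

Account A growth factor: (1 + 0.05/12)^300 ≈ 3.481290452; balance ≈ 1,740.6452.
Account B growth factor: (1 + 0.0955/12)^300 ≈ 10.78385216; balance ≈ 5,391.9261.
Account B is larger by 3,651.2809.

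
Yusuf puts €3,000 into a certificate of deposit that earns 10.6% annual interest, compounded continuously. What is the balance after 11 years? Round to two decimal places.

A = P·e^(rt) = 3,000·e^(0.106·11) = 3,000·e^1.166.
e^1.166 ≈ 3.20913041, so A ≈ 9,627.3912.

€9,627.39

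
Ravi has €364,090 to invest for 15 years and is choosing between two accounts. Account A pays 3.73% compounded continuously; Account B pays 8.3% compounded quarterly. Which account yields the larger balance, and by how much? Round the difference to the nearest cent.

A: e^(0.0373·15) = e^0.5595 ≈ 1.74979738284, so 364,090 × 1.74979738284 ≈ 637,083.7291.
B: (1 + 0.02075)^60 ≈ 3.428967080291, so 364,090 × 3.428967080291 ≈ 1,248,452.6243.
Difference ≈ 611,368.8951 in favor of B.

Account B, by €611,368.90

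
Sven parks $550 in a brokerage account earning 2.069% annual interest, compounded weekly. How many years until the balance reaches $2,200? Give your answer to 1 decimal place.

(1 + 0.000397885)^(52t) = 2,200/550 = 4.
52t·ln(1 + 0.000397885) = ln(4); 52t = 1.3863/0.000397805 ≈ 3484.8549.
t ≈ 67.0164 years.

67.0 years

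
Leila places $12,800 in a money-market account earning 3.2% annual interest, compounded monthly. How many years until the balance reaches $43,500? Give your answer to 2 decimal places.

38.28 years

(1 + 0.00266667)^(12t) = 43,500/12,800 = 3.3984.
12t·ln(1 + 0.00266667) = ln(3.3984); 12t = 1.2233/0.00266312 ≈ 459.3548.
t ≈ 38.2796 years.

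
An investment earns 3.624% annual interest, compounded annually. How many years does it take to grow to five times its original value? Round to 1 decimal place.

(1 + 0.03624)^t = 5.
t = ln 5 / ln(1 + 0.03624) ≈ 1.6094/0.0355988 ≈ 45.2105.

45.2 years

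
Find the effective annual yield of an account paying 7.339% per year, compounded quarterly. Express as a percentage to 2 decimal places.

7.54%

One year is 4 periods at 0.0183475 each: (1 + 0.0183475)^4 ≈ 1.075435.
EAR = 1.075435 − 1 ≈ 7.54346%.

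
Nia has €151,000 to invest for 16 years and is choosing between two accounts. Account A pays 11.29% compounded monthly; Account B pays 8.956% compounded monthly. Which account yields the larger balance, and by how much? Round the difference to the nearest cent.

Account A, by €282,135.20

A: (1 + 0.1129/12)^192 ≈ 6.03729050209, so 151,000 × 6.03729050209 ≈ 911,630.8658.
B: (1 + 0.08956/12)^192 ≈ 4.16884545772, so 151,000 × 4.16884545772 ≈ 629,495.6641.
Difference ≈ 282,135.2017 in favor of A.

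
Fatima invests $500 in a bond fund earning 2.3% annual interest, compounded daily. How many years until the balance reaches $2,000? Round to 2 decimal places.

We need (1 + 0.0000630137)^(365t) = 4, so 365t = ln 4 / ln 1.000063 ≈ 22000.5819.
t ≈ 22000.5819/365 = 60.2756 years.

60.28 years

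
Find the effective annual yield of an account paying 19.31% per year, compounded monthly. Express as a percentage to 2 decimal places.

21.11%

One year is 12 periods at 0.0160917 each: (1 + 0.0160917)^12 ≈ 1.211141.
EAR = 1.211141 − 1 ≈ 21.11409%.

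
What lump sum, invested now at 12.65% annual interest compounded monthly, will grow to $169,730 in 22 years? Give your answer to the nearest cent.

$10,652.30

Periodic rate = 12.65%/12 = 0.0105417; 264 periods.
P = 169,730/(1 + 0.1265/12)^264 ≈ 169,730/15.9336551954 ≈ 10,652.2953.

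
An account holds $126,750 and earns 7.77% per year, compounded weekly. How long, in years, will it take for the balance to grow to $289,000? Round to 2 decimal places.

10.62 years

We need (1 + 0.00149423)^(52t) = 2.2801, so 52t = ln 2.2801 / ln 1.001494 ≈ 552.0069.
t ≈ 552.0069/52 = 10.6155 years.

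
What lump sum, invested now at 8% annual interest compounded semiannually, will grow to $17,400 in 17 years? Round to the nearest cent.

Periodic rate = 8%/2 = 0.04; 34 periods.
P = 17,400/(1 + 0.04)^34 ≈ 17,400/3.7943163406 ≈ 4,585.8064.

$4,585.81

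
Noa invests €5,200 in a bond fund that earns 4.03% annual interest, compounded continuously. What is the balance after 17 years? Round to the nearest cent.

A = P·e^(rt) = 5,200·e^(0.0403·17) = 5,200·e^0.6851.
e^0.6851 ≈ 1.9839702226, so A ≈ 10,316.6452.

€10,316.65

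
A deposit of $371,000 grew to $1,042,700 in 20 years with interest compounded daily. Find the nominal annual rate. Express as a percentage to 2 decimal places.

5.17%

(1 + r/365)^7300 = 1,042,700/371,000 = 2.81051.
1 + r/365 = 2.81051^(1/7300) ≈ 1.000142, so r/365 ≈ 0.000141567.
r ≈ 365·0.000141567 = 5.16720%.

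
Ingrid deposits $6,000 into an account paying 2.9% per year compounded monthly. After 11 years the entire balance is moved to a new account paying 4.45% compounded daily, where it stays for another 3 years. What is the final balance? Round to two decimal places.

After 11 years at 2.9%: 6,000 × 1.375221985 ≈ 8,251.3319.
Then 3 years at 4.45%: 8,251.3319 × 1.142811967 ≈ 9,429.7208.

$9,429.72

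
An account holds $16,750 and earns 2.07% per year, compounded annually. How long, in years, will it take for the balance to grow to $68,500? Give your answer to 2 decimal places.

68.74 years

(1 + 0.0207)^t = 68,500/16,750 = 4.0896.
t·ln(1 + 0.0207) = ln(4.0896); t = 1.4084/0.0204887 ≈ 68.7422.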